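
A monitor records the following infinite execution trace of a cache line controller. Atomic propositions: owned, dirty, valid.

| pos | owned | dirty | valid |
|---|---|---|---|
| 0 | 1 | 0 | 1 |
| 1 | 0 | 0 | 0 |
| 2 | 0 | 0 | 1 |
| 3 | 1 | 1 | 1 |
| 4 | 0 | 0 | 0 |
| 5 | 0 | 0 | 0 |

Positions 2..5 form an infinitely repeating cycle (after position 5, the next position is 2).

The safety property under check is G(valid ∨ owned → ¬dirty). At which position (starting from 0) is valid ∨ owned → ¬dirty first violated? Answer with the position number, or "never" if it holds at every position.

3

Check valid ∨ owned → ¬dirty at each position in order: 0 ✓, 1 ✓, 2 ✓.
At position 3 the labels are {dirty, owned, valid}, so valid ∨ owned → ¬dirty is false there. This is the first violation.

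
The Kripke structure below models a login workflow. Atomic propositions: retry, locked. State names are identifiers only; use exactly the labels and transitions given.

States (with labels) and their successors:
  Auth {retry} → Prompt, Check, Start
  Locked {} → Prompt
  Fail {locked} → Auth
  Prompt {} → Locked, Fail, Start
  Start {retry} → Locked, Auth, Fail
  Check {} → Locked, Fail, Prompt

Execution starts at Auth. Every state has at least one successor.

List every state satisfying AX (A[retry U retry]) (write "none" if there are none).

States satisfying A[retry U retry]: {Auth, Start}.
States satisfying AX (A[retry U retry]): {Fail}.

{Fail}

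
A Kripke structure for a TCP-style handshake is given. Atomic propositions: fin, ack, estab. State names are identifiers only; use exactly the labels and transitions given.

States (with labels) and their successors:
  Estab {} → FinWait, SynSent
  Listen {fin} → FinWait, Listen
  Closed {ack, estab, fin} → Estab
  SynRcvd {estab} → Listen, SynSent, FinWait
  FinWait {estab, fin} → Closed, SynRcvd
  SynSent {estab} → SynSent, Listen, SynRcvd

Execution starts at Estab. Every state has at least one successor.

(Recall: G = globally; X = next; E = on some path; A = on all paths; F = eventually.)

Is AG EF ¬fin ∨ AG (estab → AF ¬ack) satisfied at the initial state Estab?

States satisfying EF ¬fin: {Estab, Listen, Closed, SynRcvd, FinWait, SynSent}.
States satisfying AG EF ¬fin: {Estab, Listen, Closed, SynRcvd, FinWait, SynSent}.
States satisfying estab → AF ¬ack: {Estab, Listen, Closed, SynRcvd, FinWait, SynSent}.
States satisfying AG (estab → AF ¬ack): {Estab, Listen, Closed, SynRcvd, FinWait, SynSent}.
States satisfying AG EF ¬fin ∨ AG (estab → AF ¬ack): {Estab, Listen, Closed, SynRcvd, FinWait, SynSent}.
Estab ∈ Sat(AG EF ¬fin ∨ AG (estab → AF ¬ack)).

Holds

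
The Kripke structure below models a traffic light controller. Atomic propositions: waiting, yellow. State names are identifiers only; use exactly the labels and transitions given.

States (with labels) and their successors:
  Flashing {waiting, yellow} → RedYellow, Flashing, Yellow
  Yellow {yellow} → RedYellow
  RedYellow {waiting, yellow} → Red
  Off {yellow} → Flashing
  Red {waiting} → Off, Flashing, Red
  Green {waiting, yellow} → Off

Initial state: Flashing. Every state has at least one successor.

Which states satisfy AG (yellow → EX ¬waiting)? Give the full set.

States satisfying yellow → EX ¬waiting: {Flashing, Red, Green}.
States satisfying AG (yellow → EX ¬waiting): ∅.

none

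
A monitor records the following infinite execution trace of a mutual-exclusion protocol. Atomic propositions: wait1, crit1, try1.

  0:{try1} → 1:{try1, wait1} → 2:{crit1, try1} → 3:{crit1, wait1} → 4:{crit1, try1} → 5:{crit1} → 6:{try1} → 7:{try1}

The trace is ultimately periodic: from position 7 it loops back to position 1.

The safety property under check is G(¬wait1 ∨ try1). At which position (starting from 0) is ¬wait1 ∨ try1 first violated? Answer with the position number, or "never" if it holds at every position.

3

Check ¬wait1 ∨ try1 at each position in order: 0 ✓, 1 ✓, 2 ✓.
At position 3 the labels are {crit1, wait1}, so ¬wait1 ∨ try1 is false there. This is the first violation.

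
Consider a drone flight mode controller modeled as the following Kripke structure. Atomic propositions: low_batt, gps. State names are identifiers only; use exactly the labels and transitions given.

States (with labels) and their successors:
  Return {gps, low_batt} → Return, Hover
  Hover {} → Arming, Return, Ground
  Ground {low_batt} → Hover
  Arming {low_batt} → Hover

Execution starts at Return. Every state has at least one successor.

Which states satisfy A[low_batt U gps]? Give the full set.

{Return}

States satisfying low_batt: {Return, Ground, Arming}.
States satisfying gps: {Return}.
States satisfying A[low_batt U gps]: {Return}.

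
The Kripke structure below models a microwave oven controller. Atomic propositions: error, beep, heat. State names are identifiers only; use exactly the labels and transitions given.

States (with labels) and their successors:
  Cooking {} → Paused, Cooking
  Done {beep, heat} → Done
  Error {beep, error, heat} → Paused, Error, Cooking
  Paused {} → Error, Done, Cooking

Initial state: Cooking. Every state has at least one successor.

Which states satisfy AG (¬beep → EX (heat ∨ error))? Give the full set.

{Done}

States satisfying ¬beep → EX (heat ∨ error): {Done, Error, Paused}.
States satisfying AG (¬beep → EX (heat ∨ error)): {Done}.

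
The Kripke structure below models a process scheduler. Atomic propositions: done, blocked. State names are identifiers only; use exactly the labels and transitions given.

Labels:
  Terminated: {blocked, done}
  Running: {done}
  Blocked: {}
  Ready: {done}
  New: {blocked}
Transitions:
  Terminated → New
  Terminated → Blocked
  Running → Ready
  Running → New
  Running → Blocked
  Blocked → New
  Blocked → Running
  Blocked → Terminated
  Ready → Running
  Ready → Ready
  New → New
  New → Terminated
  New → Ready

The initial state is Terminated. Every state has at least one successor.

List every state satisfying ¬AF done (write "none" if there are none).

{Blocked, New}

States satisfying done: {Terminated, Running, Ready}.
States satisfying AF done: {Terminated, Running, Ready}.
States satisfying ¬AF done: {Blocked, New}.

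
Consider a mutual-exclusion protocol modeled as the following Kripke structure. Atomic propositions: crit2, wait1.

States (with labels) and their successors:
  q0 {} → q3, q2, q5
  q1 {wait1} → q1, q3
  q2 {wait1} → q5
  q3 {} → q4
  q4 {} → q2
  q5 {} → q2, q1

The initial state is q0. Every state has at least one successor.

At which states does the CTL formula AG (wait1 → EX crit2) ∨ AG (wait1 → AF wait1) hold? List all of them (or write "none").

{q0, q1, q2, q3, q4, q5}

States satisfying wait1 → EX crit2: {q0, q3, q4, q5}.
States satisfying AG (wait1 → EX crit2): ∅.
States satisfying wait1 → AF wait1: {q0, q1, q2, q3, q4, q5}.
States satisfying AG (wait1 → AF wait1): {q0, q1, q2, q3, q4, q5}.
States satisfying AG (wait1 → EX crit2) ∨ AG (wait1 → AF wait1): {q0, q1, q2, q3, q4, q5}.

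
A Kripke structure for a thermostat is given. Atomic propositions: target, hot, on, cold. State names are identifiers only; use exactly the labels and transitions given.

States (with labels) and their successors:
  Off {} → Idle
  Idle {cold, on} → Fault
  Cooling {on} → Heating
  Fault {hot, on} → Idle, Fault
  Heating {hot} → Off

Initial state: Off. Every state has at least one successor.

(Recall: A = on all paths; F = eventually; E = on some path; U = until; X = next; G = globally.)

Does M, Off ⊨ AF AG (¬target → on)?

States satisfying AG (¬target → on): {Idle, Fault}.
States satisfying AF AG (¬target → on): {Off, Idle, Cooling, Fault, Heating}.
Off ∈ Sat(AF AG (¬target → on)).

Satisfied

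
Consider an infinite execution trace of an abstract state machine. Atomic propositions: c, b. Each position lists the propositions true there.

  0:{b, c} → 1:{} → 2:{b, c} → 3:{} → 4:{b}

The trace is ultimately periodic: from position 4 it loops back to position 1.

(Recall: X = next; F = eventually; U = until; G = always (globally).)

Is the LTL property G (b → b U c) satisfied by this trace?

Does not hold

b → b U c must hold at every position from 0 onward. It fails at position 4, so G (b → b U c) is false.
Positions where b holds: 0, 2, 4.
Check b U c at each: 0→ok, 2→ok, 4→fails.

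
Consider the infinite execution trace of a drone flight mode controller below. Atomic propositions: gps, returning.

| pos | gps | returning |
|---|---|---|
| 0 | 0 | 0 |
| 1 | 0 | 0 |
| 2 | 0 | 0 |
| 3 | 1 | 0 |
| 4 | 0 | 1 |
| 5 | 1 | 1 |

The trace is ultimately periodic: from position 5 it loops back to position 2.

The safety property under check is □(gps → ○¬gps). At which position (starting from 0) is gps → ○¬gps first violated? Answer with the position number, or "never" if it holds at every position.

gps → ○¬gps holds at every position 0..5, and those are all the positions the trace ever visits, so the invariant □(gps → ○¬gps) is never violated.

never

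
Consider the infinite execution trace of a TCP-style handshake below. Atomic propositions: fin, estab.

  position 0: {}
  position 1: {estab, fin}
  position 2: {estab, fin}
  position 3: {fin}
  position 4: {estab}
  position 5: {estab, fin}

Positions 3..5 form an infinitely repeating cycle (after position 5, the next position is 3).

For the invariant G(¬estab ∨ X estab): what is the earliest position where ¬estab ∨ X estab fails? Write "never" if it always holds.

2

Check ¬estab ∨ X estab at each position in order: 0 ✓, 1 ✓.
At position 2 the labels are {estab, fin} and the next position 3 has {fin}, so ¬estab ∨ X estab is false there. This is the first violation.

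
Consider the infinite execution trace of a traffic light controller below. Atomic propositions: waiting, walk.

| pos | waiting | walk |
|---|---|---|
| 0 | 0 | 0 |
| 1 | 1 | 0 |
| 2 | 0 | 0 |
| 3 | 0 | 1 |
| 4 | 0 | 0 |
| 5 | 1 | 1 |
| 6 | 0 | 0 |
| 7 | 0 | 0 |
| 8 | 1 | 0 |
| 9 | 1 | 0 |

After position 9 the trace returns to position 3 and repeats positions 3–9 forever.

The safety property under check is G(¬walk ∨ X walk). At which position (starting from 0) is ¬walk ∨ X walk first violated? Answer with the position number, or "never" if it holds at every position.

Check ¬walk ∨ X walk at each position in order: 0 ✓, 1 ✓, 2 ✓.
At position 3 the labels are {walk} and the next position 4 has {}, so ¬walk ∨ X walk is false there. This is the first violation.

3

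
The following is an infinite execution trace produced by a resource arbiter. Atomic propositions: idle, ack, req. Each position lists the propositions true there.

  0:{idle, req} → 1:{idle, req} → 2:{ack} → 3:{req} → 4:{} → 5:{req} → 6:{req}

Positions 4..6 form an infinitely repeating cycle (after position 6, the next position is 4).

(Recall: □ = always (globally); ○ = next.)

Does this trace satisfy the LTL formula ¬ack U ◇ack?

Walking from position 0: ◇ack first holds at position 0, and ¬ack holds at every earlier position along the way, so ¬ack U ◇ack holds.

Satisfied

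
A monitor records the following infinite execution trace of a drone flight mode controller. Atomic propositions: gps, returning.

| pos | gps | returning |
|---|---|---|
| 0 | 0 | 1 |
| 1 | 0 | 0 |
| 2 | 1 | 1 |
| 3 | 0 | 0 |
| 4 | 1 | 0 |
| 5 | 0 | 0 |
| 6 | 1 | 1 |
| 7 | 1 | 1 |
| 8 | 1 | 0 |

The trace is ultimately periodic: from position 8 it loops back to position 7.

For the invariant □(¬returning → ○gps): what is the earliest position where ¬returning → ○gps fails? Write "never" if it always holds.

Check ¬returning → ○gps at each position in order: 0 ✓, 1 ✓, 2 ✓, 3 ✓.
At position 4 the labels are {gps} and the next position 5 has {}, so ¬returning → ○gps is false there. This is the first violation.

4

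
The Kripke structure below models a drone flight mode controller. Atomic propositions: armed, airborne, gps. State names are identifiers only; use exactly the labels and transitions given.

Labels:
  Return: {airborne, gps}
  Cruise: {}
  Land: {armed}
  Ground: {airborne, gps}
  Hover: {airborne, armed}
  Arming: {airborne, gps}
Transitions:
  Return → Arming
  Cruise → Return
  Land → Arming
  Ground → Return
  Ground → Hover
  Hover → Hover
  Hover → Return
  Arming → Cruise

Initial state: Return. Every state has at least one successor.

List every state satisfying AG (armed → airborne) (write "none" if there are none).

{Return, Cruise, Ground, Hover, Arming}

States satisfying armed → airborne: {Return, Cruise, Ground, Hover, Arming}.
States satisfying AG (armed → airborne): {Return, Cruise, Ground, Hover, Arming}.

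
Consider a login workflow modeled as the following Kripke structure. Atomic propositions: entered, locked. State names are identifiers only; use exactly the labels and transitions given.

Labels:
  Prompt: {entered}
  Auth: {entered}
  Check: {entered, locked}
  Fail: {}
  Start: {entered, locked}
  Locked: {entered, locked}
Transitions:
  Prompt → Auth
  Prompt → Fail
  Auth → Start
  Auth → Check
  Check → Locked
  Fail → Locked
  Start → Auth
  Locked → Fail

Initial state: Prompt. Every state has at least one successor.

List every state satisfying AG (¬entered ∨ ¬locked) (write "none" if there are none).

none

States satisfying ¬entered ∨ ¬locked: {Prompt, Auth, Fail}.
States satisfying AG (¬entered ∨ ¬locked): ∅.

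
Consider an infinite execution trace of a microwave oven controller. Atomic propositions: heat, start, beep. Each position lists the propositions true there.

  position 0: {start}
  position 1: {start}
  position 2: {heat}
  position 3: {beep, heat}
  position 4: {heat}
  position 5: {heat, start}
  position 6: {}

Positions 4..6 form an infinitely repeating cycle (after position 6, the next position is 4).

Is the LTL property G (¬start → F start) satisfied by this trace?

¬start → F start holds at every position 0..6, and those are all positions ever visited, so G (¬start → F start) holds.
Positions where ¬start holds: 2, 3, 4, 6.
Check F start at each: 2→ok, 3→ok, 4→ok, 6→ok.

Satisfied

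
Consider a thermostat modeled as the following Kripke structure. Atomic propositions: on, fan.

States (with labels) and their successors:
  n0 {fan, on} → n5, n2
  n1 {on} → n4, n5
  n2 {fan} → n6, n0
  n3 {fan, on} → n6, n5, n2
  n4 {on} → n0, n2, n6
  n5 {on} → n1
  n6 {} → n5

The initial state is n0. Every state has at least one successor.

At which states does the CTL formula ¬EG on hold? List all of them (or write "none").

States satisfying on: {n0, n1, n3, n4, n5}.
States satisfying EG on: {n0, n1, n3, n4, n5}.
States satisfying ¬EG on: {n2, n6}.

{n2, n6}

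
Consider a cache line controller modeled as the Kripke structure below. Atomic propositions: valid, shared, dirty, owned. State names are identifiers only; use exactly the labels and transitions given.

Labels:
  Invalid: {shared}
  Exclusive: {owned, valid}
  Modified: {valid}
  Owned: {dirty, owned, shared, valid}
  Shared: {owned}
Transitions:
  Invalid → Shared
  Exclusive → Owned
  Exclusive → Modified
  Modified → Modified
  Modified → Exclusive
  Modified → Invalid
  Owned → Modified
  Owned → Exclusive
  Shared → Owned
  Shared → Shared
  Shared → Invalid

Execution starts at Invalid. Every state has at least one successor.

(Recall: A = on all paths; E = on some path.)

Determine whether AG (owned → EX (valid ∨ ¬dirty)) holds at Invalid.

States satisfying owned → EX (valid ∨ ¬dirty): {Invalid, Exclusive, Modified, Owned, Shared}.
States satisfying AG (owned → EX (valid ∨ ¬dirty)): {Invalid, Exclusive, Modified, Owned, Shared}.
Every state reachable from Invalid satisfies owned → EX (valid ∨ ¬dirty).
Invalid ∈ Sat(AG (owned → EX (valid ∨ ¬dirty))).

Yes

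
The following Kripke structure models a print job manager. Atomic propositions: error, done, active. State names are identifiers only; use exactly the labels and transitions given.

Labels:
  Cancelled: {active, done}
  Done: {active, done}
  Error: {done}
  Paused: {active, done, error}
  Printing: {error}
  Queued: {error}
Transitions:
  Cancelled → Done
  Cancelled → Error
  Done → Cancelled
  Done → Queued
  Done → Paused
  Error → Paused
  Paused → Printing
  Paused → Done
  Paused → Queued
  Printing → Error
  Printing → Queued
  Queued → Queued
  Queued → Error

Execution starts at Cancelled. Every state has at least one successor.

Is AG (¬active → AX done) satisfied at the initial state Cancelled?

Violated

States satisfying ¬active → AX done: {Cancelled, Done, Error, Paused}.
States satisfying AG (¬active → AX done): ∅.
Printing is reachable from Cancelled and violates ¬active → AX done, so AG fails at Cancelled.
Cancelled ∉ Sat(AG (¬active → AX done)).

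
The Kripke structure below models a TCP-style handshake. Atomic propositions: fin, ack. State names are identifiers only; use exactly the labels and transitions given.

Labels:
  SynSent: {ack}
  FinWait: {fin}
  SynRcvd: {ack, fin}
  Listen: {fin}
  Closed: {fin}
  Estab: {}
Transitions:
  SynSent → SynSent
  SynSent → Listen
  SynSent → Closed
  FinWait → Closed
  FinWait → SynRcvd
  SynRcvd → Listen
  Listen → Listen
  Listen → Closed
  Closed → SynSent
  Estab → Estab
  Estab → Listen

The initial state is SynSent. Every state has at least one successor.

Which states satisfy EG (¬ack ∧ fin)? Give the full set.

States satisfying ¬ack ∧ fin: {FinWait, Listen, Closed}.
States satisfying EG (¬ack ∧ fin): {Listen}.

{Listen}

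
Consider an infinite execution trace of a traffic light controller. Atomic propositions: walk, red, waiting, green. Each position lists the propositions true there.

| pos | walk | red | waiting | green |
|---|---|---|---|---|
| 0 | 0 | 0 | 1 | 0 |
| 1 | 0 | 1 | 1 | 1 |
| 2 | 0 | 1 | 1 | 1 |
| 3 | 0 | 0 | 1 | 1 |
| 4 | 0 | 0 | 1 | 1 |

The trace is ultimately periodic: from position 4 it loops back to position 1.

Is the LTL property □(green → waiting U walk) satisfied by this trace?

No

green → waiting U walk must hold at every position from 0 onward. It fails at position 1, so □(green → waiting U walk) is false.
Positions where green holds: 1, 2, 3, 4.
Check waiting U walk at each: 1→fails, 2→fails, 3→fails, 4→fails.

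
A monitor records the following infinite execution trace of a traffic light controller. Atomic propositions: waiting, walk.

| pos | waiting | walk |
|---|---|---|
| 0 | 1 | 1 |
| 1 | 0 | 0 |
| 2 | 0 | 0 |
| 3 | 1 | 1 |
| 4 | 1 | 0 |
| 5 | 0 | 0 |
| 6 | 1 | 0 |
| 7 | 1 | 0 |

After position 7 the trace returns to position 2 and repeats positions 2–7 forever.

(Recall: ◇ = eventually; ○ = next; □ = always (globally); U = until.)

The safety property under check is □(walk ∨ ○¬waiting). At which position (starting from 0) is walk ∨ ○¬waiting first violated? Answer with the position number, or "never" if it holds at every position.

Check walk ∨ ○¬waiting at each position in order: 0 ✓, 1 ✓.
At position 2 the labels are {} and the next position 3 has {waiting, walk}, so walk ∨ ○¬waiting is false there. This is the first violation.

2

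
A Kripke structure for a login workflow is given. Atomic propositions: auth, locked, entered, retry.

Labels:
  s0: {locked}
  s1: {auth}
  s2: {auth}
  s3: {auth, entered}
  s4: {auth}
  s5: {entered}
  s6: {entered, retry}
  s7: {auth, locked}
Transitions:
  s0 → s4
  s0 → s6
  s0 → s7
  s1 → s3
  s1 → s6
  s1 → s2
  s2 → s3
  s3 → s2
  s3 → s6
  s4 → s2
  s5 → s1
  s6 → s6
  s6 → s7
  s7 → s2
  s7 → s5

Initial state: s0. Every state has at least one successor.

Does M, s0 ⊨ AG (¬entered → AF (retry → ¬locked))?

States satisfying ¬entered → AF (retry → ¬locked): {s0, s1, s2, s3, s4, s5, s6, s7}.
States satisfying AG (¬entered → AF (retry → ¬locked)): {s0, s1, s2, s3, s4, s5, s6, s7}.
Every state reachable from s0 satisfies ¬entered → AF (retry → ¬locked).
s0 ∈ Sat(AG (¬entered → AF (retry → ¬locked))).

Yes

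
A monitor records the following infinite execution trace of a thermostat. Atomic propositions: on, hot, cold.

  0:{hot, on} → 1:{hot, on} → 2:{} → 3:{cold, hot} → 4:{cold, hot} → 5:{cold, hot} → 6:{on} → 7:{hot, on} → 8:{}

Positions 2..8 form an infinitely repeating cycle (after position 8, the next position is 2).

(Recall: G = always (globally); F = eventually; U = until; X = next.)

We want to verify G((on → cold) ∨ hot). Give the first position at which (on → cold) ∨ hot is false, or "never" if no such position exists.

6

Check (on → cold) ∨ hot at each position in order: 0 ✓, 1 ✓, 2 ✓, 3 ✓, 4 ✓, 5 ✓.
At position 6 the labels are {on}, so (on → cold) ∨ hot is false there. This is the first violation.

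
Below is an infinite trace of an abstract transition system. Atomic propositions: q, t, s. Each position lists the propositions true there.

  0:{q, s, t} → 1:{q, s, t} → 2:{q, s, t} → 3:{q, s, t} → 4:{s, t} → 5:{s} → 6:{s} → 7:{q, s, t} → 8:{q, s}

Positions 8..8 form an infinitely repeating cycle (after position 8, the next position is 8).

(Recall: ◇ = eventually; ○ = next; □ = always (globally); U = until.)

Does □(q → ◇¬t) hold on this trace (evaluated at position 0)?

q → ◇¬t holds at every position 0..8, and those are all positions ever visited, so □(q → ◇¬t) holds.
Positions where q holds: 0, 1, 2, 3, 7, 8.
Check ◇¬t at each: 0→ok, 1→ok, 2→ok, 3→ok, 7→ok, 8→ok.

Satisfied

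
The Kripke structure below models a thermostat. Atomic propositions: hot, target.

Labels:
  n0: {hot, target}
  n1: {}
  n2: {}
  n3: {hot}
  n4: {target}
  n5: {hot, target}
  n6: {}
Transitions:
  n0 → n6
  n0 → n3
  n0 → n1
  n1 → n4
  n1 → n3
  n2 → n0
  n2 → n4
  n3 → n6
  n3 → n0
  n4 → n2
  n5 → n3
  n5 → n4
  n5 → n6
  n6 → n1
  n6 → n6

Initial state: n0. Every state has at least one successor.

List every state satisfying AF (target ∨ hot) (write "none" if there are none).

States satisfying target ∨ hot: {n0, n3, n4, n5}.
States satisfying AF (target ∨ hot): {n0, n1, n2, n3, n4, n5}.

{n0, n1, n2, n3, n4, n5}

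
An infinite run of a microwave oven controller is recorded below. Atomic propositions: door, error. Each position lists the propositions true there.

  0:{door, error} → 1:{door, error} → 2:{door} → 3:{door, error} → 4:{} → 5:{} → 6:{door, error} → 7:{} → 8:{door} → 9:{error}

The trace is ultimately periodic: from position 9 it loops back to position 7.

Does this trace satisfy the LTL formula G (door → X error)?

door → X error must hold at every position from 0 onward. It fails at position 1, so G (door → X error) is false.
Positions where door holds: 0, 1, 2, 3, 6, 8.
Check X error at each: 0→ok, 1→fails, 2→ok, 3→fails, 6→fails, 8→ok.

Violated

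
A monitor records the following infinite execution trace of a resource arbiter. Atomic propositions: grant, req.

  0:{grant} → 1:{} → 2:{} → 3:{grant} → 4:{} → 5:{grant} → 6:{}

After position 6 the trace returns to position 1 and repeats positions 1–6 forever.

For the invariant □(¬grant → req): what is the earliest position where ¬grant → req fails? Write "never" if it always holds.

1

Check ¬grant → req at each position in order: 0 ✓.
At position 1 the labels are {}, so ¬grant → req is false there. This is the first violation.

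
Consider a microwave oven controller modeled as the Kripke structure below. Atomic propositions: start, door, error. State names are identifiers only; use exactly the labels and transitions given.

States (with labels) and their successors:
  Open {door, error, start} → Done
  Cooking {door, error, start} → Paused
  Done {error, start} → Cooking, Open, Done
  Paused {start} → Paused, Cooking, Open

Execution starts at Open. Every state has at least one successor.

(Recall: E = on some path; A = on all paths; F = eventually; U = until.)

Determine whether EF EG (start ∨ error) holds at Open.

Holds

States satisfying EG (start ∨ error): {Open, Cooking, Done, Paused}.
States satisfying EF EG (start ∨ error): {Open, Cooking, Done, Paused}.
Some path from Open reaches a state where EG (start ∨ error) holds.
Open ∈ Sat(EF EG (start ∨ error)).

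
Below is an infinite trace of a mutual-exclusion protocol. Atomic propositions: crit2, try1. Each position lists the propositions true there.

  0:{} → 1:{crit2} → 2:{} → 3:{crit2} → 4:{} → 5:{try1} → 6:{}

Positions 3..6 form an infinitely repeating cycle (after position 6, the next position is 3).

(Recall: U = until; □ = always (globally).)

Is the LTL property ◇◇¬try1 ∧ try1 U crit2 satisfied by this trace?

◇¬try1 holds at position 0, which is reachable from 0, so ◇◇¬try1 holds.
Walking from position 0: at position 0, crit2 has not yet held and try1 fails, so try1 U crit2 is false.
At position 0: ◇◇¬try1 is true; try1 U crit2 is false; so ◇◇¬try1 ∧ try1 U crit2 is false.

No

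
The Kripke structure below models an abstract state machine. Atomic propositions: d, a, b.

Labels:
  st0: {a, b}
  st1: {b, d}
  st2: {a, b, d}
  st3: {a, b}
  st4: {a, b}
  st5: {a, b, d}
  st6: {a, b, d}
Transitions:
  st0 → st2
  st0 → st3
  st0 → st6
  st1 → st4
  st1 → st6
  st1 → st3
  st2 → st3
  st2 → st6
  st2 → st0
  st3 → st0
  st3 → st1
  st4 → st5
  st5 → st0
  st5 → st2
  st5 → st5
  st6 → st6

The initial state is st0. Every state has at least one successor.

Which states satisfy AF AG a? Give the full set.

{st6}

States satisfying AG a: {st6}.
States satisfying AF AG a: {st6}.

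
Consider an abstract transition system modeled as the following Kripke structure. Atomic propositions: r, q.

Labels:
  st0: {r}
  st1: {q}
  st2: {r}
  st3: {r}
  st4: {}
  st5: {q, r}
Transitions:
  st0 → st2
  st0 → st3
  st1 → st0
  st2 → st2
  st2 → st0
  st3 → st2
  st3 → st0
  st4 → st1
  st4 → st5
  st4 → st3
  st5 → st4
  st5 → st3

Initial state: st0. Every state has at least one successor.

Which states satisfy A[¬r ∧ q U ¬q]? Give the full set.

{st0, st1, st2, st3, st4}

States satisfying ¬r ∧ q: {st1}.
States satisfying ¬q: {st0, st2, st3, st4}.
States satisfying A[¬r ∧ q U ¬q]: {st0, st1, st2, st3, st4}.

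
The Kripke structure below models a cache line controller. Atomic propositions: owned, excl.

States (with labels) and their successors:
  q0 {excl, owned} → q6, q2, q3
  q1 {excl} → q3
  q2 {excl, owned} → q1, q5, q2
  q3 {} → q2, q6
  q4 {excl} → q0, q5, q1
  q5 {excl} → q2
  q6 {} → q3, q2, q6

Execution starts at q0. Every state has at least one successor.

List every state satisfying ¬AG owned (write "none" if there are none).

{q0, q1, q2, q3, q4, q5, q6}

States satisfying owned: {q0, q2}.
States satisfying AG owned: ∅.
States satisfying ¬AG owned: {q0, q1, q2, q3, q4, q5, q6}.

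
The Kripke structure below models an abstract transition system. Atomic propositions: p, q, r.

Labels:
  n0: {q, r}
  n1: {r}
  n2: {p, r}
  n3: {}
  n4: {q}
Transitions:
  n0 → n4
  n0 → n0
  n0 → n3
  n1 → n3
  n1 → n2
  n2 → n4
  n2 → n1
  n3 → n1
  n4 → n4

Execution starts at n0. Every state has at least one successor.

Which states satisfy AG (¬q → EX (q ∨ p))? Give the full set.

{n4}

States satisfying ¬q → EX (q ∨ p): {n0, n1, n2, n4}.
States satisfying AG (¬q → EX (q ∨ p)): {n4}.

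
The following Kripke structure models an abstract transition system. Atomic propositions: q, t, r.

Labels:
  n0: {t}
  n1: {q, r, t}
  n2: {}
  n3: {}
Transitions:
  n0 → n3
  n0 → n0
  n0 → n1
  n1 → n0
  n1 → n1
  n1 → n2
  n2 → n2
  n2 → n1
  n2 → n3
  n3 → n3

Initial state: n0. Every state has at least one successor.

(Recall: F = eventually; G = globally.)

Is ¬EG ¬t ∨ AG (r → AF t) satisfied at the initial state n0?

States satisfying ¬t: {n2, n3}.
States satisfying EG ¬t: {n2, n3}.
States satisfying ¬EG ¬t: {n0, n1}.
States satisfying r → AF t: {n0, n1, n2, n3}.
States satisfying AG (r → AF t): {n0, n1, n2, n3}.
States satisfying ¬EG ¬t ∨ AG (r → AF t): {n0, n1, n2, n3}.
n0 ∈ Sat(¬EG ¬t ∨ AG (r → AF t)).

Yes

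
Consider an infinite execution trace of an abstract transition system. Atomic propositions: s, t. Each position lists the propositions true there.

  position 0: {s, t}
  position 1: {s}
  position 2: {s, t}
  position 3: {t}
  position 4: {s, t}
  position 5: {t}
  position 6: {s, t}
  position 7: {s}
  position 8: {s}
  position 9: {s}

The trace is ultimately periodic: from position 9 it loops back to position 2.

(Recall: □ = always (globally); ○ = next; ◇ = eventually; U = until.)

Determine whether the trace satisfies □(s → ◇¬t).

s → ◇¬t holds at every position 0..9, and those are all positions ever visited, so □(s → ◇¬t) holds.
Positions where s holds: 0, 1, 2, 4, 6, 7, 8, 9.
Check ◇¬t at each: 0→ok, 1→ok, 2→ok, 4→ok, 6→ok, 7→ok, 8→ok, 9→ok.

Holds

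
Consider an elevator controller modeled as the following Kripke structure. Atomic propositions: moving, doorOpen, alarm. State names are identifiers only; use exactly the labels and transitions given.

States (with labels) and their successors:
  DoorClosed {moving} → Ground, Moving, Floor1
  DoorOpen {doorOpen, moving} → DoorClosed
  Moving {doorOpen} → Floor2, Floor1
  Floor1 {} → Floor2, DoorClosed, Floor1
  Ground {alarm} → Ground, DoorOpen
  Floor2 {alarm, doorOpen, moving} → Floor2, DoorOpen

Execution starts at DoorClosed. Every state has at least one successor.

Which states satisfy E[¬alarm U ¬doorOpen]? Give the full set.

{DoorClosed, DoorOpen, Moving, Floor1, Ground}

States satisfying ¬alarm: {DoorClosed, DoorOpen, Moving, Floor1}.
States satisfying ¬doorOpen: {DoorClosed, Floor1, Ground}.
States satisfying E[¬alarm U ¬doorOpen]: {DoorClosed, DoorOpen, Moving, Floor1, Ground}.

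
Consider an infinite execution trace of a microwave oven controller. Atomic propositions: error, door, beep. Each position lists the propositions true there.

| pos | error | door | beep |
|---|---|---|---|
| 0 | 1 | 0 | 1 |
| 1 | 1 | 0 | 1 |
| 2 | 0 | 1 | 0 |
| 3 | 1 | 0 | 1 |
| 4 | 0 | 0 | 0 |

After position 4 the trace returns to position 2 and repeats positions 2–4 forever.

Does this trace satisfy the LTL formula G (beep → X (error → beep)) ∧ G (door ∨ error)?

beep → X (error → beep) holds at every position 0..4, and those are all positions ever visited, so G (beep → X (error → beep)) holds.
Positions where beep holds: 0, 1, 3.
Check X (error → beep) at each: 0→ok, 1→ok, 3→ok.
door ∨ error must hold at every position from 0 onward. It fails at position 4, so G (door ∨ error) is false.
At position 0: G (beep → X (error → beep)) is true; G (door ∨ error) is false; so G (beep → X (error → beep)) ∧ G (door ∨ error) is false.

Violated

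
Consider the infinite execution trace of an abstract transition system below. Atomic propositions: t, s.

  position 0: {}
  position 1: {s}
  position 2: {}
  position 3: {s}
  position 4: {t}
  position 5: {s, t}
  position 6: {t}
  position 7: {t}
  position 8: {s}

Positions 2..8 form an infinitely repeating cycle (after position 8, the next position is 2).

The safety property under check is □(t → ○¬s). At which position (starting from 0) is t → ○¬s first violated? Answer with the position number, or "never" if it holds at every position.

Check t → ○¬s at each position in order: 0 ✓, 1 ✓, 2 ✓, 3 ✓.
At position 4 the labels are {t} and the next position 5 has {s, t}, so t → ○¬s is false there. This is the first violation.

4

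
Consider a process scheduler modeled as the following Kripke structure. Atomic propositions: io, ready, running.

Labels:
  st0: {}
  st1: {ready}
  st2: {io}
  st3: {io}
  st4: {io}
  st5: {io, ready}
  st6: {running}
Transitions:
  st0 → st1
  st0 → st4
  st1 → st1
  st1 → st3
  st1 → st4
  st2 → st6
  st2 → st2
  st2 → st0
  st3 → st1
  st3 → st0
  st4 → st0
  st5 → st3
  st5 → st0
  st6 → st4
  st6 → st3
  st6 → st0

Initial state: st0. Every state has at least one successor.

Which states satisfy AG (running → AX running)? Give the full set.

States satisfying running → AX running: {st0, st1, st2, st3, st4, st5}.
States satisfying AG (running → AX running): {st0, st1, st3, st4, st5}.

{st0, st1, st3, st4, st5}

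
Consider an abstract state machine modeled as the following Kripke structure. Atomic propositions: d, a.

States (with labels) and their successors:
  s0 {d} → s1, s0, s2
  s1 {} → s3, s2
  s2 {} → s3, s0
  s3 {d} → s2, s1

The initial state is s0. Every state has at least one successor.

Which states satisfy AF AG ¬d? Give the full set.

none

States satisfying AG ¬d: ∅.
States satisfying AF AG ¬d: ∅.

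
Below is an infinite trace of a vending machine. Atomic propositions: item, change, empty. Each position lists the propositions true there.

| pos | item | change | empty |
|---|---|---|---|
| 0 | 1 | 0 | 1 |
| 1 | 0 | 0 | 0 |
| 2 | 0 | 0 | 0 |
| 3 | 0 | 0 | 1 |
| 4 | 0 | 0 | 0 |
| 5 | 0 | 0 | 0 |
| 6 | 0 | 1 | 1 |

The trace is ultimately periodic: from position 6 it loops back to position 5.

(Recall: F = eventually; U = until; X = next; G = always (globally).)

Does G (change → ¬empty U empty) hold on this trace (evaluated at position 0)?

change → ¬empty U empty holds at every position 0..6, and those are all positions ever visited, so G (change → ¬empty U empty) holds.
Positions where change holds: 6.
Check ¬empty U empty at each: 6→ok.

Holds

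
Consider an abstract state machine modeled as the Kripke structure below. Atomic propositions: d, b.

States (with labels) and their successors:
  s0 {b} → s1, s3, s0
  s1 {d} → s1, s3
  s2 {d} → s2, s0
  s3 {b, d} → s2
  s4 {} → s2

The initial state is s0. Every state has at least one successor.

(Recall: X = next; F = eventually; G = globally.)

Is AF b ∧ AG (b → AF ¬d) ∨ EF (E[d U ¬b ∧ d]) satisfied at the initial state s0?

Yes

States satisfying b: {s0, s3}.
States satisfying AF b: {s0, s3}.
States satisfying b → AF ¬d: {s0, s1, s2, s4}.
States satisfying AG (b → AF ¬d): ∅.
States satisfying AF b ∧ AG (b → AF ¬d): ∅.
States satisfying E[d U ¬b ∧ d]: {s1, s2, s3}.
States satisfying EF (E[d U ¬b ∧ d]): {s0, s1, s2, s3, s4}.
States satisfying AF b ∧ AG (b → AF ¬d) ∨ EF (E[d U ¬b ∧ d]): {s0, s1, s2, s3, s4}.
s0 ∈ Sat(AF b ∧ AG (b → AF ¬d) ∨ EF (E[d U ¬b ∧ d])).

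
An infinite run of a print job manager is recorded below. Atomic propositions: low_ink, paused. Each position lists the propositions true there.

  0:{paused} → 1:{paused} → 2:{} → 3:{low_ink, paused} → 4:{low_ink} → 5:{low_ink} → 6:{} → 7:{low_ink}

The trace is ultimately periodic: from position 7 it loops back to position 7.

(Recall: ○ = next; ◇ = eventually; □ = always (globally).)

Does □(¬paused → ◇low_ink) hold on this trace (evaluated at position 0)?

¬paused → ◇low_ink holds at every position 0..7, and those are all positions ever visited, so □(¬paused → ◇low_ink) holds.
Positions where ¬paused holds: 2, 4, 5, 6, 7.
Check ◇low_ink at each: 2→ok, 4→ok, 5→ok, 6→ok, 7→ok.

Holds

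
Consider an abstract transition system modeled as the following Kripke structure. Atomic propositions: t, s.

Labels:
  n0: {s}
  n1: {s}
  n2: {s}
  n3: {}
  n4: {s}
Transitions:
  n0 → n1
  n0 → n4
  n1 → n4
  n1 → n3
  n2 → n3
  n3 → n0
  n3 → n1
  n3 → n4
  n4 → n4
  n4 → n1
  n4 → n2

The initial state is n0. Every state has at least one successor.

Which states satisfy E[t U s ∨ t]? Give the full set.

States satisfying t: ∅.
States satisfying s ∨ t: {n0, n1, n2, n4}.
States satisfying E[t U s ∨ t]: {n0, n1, n2, n4}.

{n0, n1, n2, n4}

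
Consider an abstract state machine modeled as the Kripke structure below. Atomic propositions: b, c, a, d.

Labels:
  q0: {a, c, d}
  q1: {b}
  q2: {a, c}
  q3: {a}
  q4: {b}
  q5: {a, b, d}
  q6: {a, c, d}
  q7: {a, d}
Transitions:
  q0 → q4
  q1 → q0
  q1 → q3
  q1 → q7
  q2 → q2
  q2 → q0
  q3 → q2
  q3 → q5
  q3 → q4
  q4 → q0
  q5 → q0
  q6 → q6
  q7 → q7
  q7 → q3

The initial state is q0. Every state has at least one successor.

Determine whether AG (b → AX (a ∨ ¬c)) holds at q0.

States satisfying b → AX (a ∨ ¬c): {q0, q1, q2, q3, q4, q5, q6, q7}.
States satisfying AG (b → AX (a ∨ ¬c)): {q0, q1, q2, q3, q4, q5, q6, q7}.
Every state reachable from q0 satisfies b → AX (a ∨ ¬c).
q0 ∈ Sat(AG (b → AX (a ∨ ¬c))).

Holds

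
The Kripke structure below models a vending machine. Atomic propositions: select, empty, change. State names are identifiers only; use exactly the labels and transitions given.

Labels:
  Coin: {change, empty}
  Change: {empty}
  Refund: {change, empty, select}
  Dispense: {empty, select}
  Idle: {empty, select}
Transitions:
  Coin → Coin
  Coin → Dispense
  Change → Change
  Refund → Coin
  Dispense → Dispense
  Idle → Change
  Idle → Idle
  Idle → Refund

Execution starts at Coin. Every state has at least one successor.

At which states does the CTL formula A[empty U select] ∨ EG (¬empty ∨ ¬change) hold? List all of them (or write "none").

{Change, Refund, Dispense, Idle}

States satisfying empty: {Coin, Change, Refund, Dispense, Idle}.
States satisfying select: {Refund, Dispense, Idle}.
States satisfying A[empty U select]: {Refund, Dispense, Idle}.
States satisfying ¬empty ∨ ¬change: {Change, Dispense, Idle}.
States satisfying EG (¬empty ∨ ¬change): {Change, Dispense, Idle}.
States satisfying A[empty U select] ∨ EG (¬empty ∨ ¬change): {Change, Refund, Dispense, Idle}.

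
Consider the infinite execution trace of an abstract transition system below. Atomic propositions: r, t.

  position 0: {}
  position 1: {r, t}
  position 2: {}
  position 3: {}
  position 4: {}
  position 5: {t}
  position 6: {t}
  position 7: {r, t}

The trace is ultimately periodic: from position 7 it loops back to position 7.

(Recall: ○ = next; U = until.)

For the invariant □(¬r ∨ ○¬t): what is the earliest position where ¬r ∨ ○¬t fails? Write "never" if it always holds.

7

Check ¬r ∨ ○¬t at each position in order: 0 ✓, 1 ✓, 2 ✓, 3 ✓, 4 ✓, 5 ✓, 6 ✓.
At position 7 the labels are {r, t} and the next position 7 has {r, t}, so ¬r ∨ ○¬t is false there. This is the first violation.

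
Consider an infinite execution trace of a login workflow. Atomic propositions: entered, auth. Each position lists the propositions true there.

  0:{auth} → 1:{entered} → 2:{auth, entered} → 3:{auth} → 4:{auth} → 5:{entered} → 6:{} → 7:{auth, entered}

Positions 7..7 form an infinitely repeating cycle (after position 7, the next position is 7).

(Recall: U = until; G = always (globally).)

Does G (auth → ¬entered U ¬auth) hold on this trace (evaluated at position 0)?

Does not hold

auth → ¬entered U ¬auth must hold at every position from 0 onward. It fails at position 2, so G (auth → ¬entered U ¬auth) is false.
Positions where auth holds: 0, 2, 3, 4, 7.
Check ¬entered U ¬auth at each: 0→ok, 2→fails, 3→ok, 4→ok, 7→fails.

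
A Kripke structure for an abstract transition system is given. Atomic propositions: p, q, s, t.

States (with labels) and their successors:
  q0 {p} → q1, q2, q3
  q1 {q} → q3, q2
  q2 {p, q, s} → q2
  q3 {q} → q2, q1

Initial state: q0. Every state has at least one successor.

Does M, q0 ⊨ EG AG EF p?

Yes

States satisfying AG EF p: {q0, q1, q2, q3}.
States satisfying EG AG EF p: {q0, q1, q2, q3}.
q0 ∈ Sat(EG AG EF p).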